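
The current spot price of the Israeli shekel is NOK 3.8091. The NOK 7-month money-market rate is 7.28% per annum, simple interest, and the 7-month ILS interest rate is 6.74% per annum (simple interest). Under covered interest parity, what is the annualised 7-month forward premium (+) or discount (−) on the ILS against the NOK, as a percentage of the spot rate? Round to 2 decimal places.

T = 7/12 years.
F = S · g_NOK/g_ILS = 3.8091 × 1.0424667/1.0393167 = 3.8206448.
(F − S)/S ÷ T = (3.8206448 − 3.8091)/3.8091/(7/12) = 0.005196 → 0.52%.

+0.52%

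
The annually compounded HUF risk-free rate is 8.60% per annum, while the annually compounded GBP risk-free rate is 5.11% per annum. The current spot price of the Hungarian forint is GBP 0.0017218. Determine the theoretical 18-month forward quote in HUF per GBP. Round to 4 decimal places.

T = 18/12 years.
GBP accumulates by (1 + 0.0511)^(18/12) = 1.07762102.
HUF accumulates by (1 + 0.0860)^(18/12) = 1.131734976.
CIP: F = S · (grow GBP)/(grow HUF) = 0.0017218 × 1.07762102/1.131734976 = 0.00163947206 GBP per HUF.
Invert for HUF per GBP: 1 / 0.00163947206 = 609.9525.

609.9525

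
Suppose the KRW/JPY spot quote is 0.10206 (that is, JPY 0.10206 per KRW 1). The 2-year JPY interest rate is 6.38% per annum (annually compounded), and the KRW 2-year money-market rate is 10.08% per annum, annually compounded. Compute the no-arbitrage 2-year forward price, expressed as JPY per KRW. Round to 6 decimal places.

T = 2 years.
JPY growth factor: (1 + 0.0638)^2 = 1.1316704.
KRW growth factor: (1 + 0.1008)^2 = 1.2117606.
Forward (JPY per KRW) = 0.10206 × 1.1316704 / 1.2117606 = 0.09531444.

0.095314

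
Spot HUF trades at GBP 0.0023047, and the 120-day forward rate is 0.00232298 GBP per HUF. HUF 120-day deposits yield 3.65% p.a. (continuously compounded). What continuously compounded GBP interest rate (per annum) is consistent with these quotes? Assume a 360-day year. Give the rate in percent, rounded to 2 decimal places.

6.02%

T = 120/360 years.
By CIP, F/S equals the GBP-to-HUF growth ratio: 0.00232298/0.0023047 = 1.0079316.
HUF growth factor: e^(0.0365×120/360) = 1.012241.
That pins the GBP growth at 1.0202697.
r = ln(1.0202697)/(120/360) = 0.060201 → 6.02%.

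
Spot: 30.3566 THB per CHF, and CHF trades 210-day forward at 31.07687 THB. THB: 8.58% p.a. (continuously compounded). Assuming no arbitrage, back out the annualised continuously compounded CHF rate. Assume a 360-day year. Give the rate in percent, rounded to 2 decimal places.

T = 210/360 years.
F/S = 31.07687/30.3566 = 1.0237270 = (growth of THB) / (growth of CHF).
THB growth factor: e^(0.0858×210/360) = 1.0513237.
Hence g_CHF = 1.0269571.
Take logs: ln 1.0269571 / (210/360) = 0.045600, so 4.56%.

4.56%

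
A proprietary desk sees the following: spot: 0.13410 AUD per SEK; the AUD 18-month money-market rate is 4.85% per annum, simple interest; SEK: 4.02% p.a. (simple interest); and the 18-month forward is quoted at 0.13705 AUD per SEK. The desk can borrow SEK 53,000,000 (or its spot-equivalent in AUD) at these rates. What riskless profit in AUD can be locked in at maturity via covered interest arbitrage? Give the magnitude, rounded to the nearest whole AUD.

AUD 77,292

T = 18/12 years.
Keep in SEK, deliver into the forward: 53,000,000·1.060300·0.13705 = AUD 7,701,648.10.
Swap to AUD now, deposit: 53,000,000·0.13410·1.072750 = AUD 7,624,356.08.
The quoted forward overvalues SEK, so borrow AUD, buy SEK at spot, deposit the SEK at 4.02%, and sell the proceeds forward at 0.13705.
Profit = 7,701,648.10 − 7,624,356.08 = AUD 77,292.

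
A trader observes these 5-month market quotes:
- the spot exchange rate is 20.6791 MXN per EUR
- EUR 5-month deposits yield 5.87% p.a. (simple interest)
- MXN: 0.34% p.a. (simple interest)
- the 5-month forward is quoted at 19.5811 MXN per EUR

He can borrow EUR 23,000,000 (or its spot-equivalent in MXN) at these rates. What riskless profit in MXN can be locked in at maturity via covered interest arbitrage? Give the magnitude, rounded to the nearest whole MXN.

T = 5/12 years.
Invest the EUR and cover forward: 23,000,000 × 1.02445833333 × 19.5811 = MXN 461,380,484.63.
Convert at spot and invest in MXN: 23,000,000 × 20.6791 × 1.00141666667 = MXN 476,293,094.01.
The quoted forward undervalues EUR, so borrow EUR, convert to MXN at spot, deposit the MXN at 0.34%, and buy EUR forward at 19.5811 to cover the loan.
The gap between the two covered legs is MXN 14,912,609.

MXN 14,912,609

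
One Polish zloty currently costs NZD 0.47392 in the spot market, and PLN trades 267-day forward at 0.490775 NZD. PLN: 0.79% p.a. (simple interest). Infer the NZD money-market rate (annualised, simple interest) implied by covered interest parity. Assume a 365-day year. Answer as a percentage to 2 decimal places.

T = 267/365 years.
CIP gives F = S · g_NZD/g_PLN, so g_NZD/g_PLN = 0.490775/0.47392 = 1.0355651.
The PLN side grows by 1 + 0.0079×267/365 = 1.0057789.
That pins the NZD growth at 1.0415495.
r = (1.0415495 − 1)/(267/365) = 0.056800 → 5.68%.

5.68%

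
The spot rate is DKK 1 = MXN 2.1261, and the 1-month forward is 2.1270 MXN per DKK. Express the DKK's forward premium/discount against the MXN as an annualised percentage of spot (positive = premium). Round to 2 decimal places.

T = 1/12 years.
Period premium: (2.1270 − 2.1261)/2.1261 = 0.0004233.
×(1/T) gives 0.51% p.a.

+0.51%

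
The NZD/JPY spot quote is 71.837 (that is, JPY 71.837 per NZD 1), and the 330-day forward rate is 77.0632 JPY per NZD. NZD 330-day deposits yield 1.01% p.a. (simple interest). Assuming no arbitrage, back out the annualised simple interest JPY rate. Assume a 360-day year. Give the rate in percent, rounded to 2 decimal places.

T = 330/360 years.
F/S = 77.0632/71.837 = 1.0727508 = (growth of JPY) / (growth of NZD).
The NZD side grows by 1 + 0.0101×330/360 = 1.0092583.
That pins the JPY growth at 1.0826826.
r = (1.0826826 − 1)/(330/360) = 0.090199 → 9.02%.

9.02%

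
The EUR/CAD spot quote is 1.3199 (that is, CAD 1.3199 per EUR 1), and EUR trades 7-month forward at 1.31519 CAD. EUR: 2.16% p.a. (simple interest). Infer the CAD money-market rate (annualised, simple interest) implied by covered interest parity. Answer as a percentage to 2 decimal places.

T = 7/12 years.
CIP gives F = S · g_CAD/g_EUR, so g_CAD/g_EUR = 1.31519/1.3199 = 0.9964315.
EUR growth factor: 1 + 0.0216×7/12 = 1.012600.
Hence g_CAD = 1.0089865.
r = (1.0089865 − 1)/(7/12) = 0.015405 → 1.54%.

1.54%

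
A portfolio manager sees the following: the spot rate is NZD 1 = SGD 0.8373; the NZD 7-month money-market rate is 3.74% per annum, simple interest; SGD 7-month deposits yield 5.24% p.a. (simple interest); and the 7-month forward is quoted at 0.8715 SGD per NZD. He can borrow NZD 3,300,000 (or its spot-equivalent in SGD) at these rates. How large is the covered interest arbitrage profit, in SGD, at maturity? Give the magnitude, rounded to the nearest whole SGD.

T = 7/12 years.
Invest the NZD and cover forward: 3,300,000 × 1.021816667 × 0.8715 = SGD 2,938,693.64.
Convert at spot and invest in SGD: 3,300,000 × 0.8373 × 1.030566667 = SGD 2,847,548.45.
The quoted forward overvalues NZD, so borrow SGD, buy NZD at spot, deposit the NZD at 3.74%, and sell the proceeds forward at 0.8715.
Arbitrage profit = |2,938,693.64 − 2,847,548.45| = SGD 91,145.

SGD 91,145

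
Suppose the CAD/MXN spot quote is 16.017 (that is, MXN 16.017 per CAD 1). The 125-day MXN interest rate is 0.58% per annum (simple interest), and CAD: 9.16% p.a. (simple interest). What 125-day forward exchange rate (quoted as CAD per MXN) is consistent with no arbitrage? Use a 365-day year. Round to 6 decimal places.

0.064265

T = 125/365 years.
Growth of 1 MXN over T: 1 + 0.0058×125/365 = 1.0019863.
CAD accumulates by 1 + 0.0916×125/365 = 1.0313699.
CIP: F = S · (grow MXN)/(grow CAD) = 16.017 × 1.0019863/1.0313699 = 15.56068 MXN per CAD.
Invert for CAD per MXN: 1 / 15.56068 = 0.064265.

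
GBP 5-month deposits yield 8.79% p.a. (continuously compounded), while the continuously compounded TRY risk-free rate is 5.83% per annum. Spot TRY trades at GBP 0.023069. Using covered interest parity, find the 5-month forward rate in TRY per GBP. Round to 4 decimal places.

42.8169

T = 5/12 years.
Growth of 1 GBP over T: e^(0.0879×5/12) = 1.03730396.
Growth of 1 TRY over T: e^(0.0583×5/12) = 1.02458911.
Forward (GBP per TRY) = 0.023069 × 1.03730396 / 1.02458911 = 0.023355280.
Quoted the other way: 1/0.023355280 = 42.8169 TRY per GBP.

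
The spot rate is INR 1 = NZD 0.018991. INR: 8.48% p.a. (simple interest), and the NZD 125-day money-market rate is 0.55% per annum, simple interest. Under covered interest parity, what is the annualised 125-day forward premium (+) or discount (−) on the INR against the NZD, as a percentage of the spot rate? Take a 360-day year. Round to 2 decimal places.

T = 125/360 years.
CIP forward (NZD per INR) = 0.018991 × 1.0019097/1.0294444 = 0.018483045.
Annualised premium = (F − S)/S × (1/T) = (0.018483045 − 0.018991)/0.018991 ÷ (125/360) = -7.70%.

-7.70%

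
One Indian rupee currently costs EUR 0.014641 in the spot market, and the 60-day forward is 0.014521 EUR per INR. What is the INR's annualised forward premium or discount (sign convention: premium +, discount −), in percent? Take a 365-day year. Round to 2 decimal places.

-4.99%

T = 60/365 years.
Period premium: (0.014521 − 0.014641)/0.014641 = -0.0081962.
×(1/T) gives -4.99% p.a.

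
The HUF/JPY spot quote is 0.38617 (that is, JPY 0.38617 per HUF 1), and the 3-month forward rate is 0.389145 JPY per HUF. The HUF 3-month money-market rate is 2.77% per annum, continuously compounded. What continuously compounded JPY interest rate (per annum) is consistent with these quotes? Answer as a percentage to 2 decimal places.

T = 3/12 years.
F/S = 0.389145/0.38617 = 1.0077039 = (growth of JPY) / (growth of HUF).
HUF growth factor: e^(0.0277×3/12) = 1.006949.
That pins the JPY growth at 1.0147064.
Take logs: ln 1.0147064 / (3/12) = 0.058397, so 5.84%.

5.84%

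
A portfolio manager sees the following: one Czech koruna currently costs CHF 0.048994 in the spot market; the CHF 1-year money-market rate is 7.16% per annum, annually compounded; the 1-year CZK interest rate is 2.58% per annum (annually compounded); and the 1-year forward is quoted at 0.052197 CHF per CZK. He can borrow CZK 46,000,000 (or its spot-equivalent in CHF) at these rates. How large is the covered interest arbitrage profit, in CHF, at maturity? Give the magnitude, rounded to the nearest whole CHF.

CHF 47,919

T = 1 year.
Keep in CZK, deliver into the forward: 46,000,000·1.025800·0.052197 = CHF 2,463,009.40.
Swap to CHF now, deposit: 46,000,000·0.048994·1.071600 = CHF 2,415,090.64.
The quoted forward overvalues CZK, so borrow CHF, buy CZK at spot, deposit the CZK at 2.58%, and sell the proceeds forward at 0.052197.
Arbitrage profit = |2,463,009.40 − 2,415,090.64| = CHF 47,919.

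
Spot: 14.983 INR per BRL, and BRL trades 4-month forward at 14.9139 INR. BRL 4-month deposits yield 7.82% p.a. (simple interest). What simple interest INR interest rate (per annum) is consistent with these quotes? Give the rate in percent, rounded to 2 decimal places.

T = 4/12 years.
F/S = 14.9139/14.983 = 0.9953881 = (growth of INR) / (growth of BRL).
The BRL side grows by 1 + 0.0782×4/12 = 1.0260667.
So the INR growth factor = 1.0213346.
r = (1.0213346 − 1)/(4/12) = 0.064004 → 6.40%.

6.40%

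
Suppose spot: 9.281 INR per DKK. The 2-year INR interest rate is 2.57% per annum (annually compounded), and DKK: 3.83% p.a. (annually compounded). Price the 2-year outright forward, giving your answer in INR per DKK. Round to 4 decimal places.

T = 2 years.
INR accumulates by (1 + 0.0257)^2 = 1.0520605.
DKK growth factor: (1 + 0.0383)^2 = 1.0780669.
CIP: F = S · (grow INR)/(grow DKK) = 9.281 × 1.0520605/1.0780669 = 9.057113 INR per DKK.

9.0571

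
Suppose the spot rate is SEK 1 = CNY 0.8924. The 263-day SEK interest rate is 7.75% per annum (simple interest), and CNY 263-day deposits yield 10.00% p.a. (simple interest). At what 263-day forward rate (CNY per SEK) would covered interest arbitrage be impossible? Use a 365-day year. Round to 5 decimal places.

0.90610

T = 263/365 years.
Growth of 1 CNY over T: 1 + 0.1000×263/365 = 1.0720548.
SEK growth factor: 1 + 0.0775×263/365 = 1.0558425.
Forward (CNY per SEK) = 0.8924 × 1.0720548 / 1.0558425 = 0.9061027.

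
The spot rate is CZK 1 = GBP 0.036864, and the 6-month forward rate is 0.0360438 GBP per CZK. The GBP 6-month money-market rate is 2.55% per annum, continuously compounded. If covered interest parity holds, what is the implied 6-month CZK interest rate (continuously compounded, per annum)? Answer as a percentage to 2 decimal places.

7.05%

T = 6/12 years.
CIP gives F = S · g_GBP/g_CZK, so g_GBP/g_CZK = 0.0360438/0.036864 = 0.9777507.
GBP growth factor: e^(0.0255×6/12) = 1.0128316.
That pins the CZK growth at 1.0358792.
Take logs: ln 1.0358792 / (6/12) = 0.070501, so 7.05%.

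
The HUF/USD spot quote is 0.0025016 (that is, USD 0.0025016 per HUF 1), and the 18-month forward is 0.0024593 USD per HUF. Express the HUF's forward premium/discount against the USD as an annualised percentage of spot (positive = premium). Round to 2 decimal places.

-1.13%

T = 18/12 years.
Period premium: (0.0024593 − 0.0025016)/0.0025016 = -0.0169092.
×(1/T) gives -1.13% p.a.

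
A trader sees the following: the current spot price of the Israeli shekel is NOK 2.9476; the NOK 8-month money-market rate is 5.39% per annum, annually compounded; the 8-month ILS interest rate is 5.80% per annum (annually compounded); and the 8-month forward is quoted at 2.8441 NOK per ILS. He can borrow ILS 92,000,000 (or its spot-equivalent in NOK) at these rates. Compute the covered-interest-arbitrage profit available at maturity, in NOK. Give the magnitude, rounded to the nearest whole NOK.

NOK 9,158,820

T = 8/12 years.
Invest the ILS and cover forward: 92,000,000 × 1.03830221016 × 2.8441 = NOK 271,679,249.06.
Convert at spot and invest in NOK: 92,000,000 × 2.9476 × 1.03561803038 = NOK 280,838,068.98.
The quoted forward undervalues ILS, so borrow ILS, convert to NOK at spot, deposit the NOK at 5.39%, and buy ILS forward at 2.8441 to cover the loan.
Arbitrage profit = |271,679,249.06 − 280,838,068.98| = NOK 9,158,820.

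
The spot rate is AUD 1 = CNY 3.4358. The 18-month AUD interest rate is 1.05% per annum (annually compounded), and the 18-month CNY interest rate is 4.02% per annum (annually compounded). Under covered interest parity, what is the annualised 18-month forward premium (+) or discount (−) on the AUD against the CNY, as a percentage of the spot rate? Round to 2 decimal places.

+2.96%

T = 18/12 years.
CIP forward (CNY per AUD) = 3.4358 × 1.060902/1.0157913 = 3.5883819.
Annualised premium = (F − S)/S × (1/T) = (3.5883819 − 3.4358)/3.4358 ÷ (18/12) = 2.96%.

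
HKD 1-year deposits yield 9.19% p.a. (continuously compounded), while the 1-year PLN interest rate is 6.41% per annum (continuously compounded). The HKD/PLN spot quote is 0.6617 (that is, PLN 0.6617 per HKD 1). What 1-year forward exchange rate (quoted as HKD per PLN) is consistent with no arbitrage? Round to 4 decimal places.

T = 1 year.
PLN accumulates by e^(0.0641×1) = 1.066199.
HKD growth factor: e^(0.0919×1) = 1.0962552.
Forward (PLN per HKD) = 0.6617 × 1.066199 / 1.0962552 = 0.6435581.
Quoted the other way: 1/0.6435581 = 1.5539 HKD per PLN.

1.5539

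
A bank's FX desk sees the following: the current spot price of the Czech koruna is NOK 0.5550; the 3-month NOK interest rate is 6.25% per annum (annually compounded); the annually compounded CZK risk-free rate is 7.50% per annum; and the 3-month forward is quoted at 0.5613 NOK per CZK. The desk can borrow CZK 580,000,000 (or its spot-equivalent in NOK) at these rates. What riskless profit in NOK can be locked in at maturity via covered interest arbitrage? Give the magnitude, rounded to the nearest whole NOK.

T = 3/12 years.
Keep in CZK, deliver into the forward: 580,000,000·1.0182446011·0.5613 = NOK 331,493,602.87.
Swap to NOK now, deposit: 580,000,000·0.5550·1.01527159243 = NOK 326,815,925.60.
The quoted forward overvalues CZK, so borrow NOK, buy CZK at spot, deposit the CZK at 7.50%, and sell the proceeds forward at 0.5613.
Arbitrage profit = |331,493,602.87 − 326,815,925.60| = NOK 4,677,677.

NOK 4,677,677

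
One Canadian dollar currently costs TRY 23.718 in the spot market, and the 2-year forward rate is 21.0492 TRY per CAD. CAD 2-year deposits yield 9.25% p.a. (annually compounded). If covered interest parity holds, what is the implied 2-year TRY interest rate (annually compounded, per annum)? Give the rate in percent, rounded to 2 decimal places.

T = 2 years.
By CIP, F/S equals the TRY-to-CAD growth ratio: 21.0492/23.718 = 0.8874779.
The CAD side grows by (1 + 0.0925)^2 = 1.1935563.
That pins the TRY growth at 1.0592548.
r = 1.0592548^(1/2) − 1 = 0.029201 → 2.92%.

2.92%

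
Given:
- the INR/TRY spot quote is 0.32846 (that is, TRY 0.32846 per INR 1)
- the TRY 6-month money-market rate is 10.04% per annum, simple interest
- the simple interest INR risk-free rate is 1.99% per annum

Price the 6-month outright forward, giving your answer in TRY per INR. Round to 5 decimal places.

0.34155

T = 6/12 years.
TRY accumulates by 1 + 0.1004×6/12 = 1.050200.
INR accumulates by 1 + 0.0199×6/12 = 1.009950.
Forward (TRY per INR) = 0.32846 × 1.050200 / 1.009950 = 0.3415503.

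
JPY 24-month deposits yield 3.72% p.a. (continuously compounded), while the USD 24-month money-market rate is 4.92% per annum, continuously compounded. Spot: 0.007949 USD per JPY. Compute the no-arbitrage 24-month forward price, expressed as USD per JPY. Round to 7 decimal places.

T = 2 years.
USD accumulates by e^(0.0492×2) = 1.1034041.
Growth of 1 JPY over T: e^(0.0372×2) = 1.0772376.
So F = 0.007949 × 1.1034041 / 1.0772376 = 0.008142084 (USD/JPY).

0.0081421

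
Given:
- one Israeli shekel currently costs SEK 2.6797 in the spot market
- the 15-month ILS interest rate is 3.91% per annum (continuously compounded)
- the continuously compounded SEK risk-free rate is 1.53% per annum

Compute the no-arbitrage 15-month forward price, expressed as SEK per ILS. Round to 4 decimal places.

2.6012

T = 15/12 years.
SEK growth factor: e^(0.0153×15/12) = 1.0193091.
ILS growth factor: e^(0.0391×15/12) = 1.0500891.
Forward (SEK per ILS) = 2.6797 × 1.0193091 / 1.0500891 = 2.601153.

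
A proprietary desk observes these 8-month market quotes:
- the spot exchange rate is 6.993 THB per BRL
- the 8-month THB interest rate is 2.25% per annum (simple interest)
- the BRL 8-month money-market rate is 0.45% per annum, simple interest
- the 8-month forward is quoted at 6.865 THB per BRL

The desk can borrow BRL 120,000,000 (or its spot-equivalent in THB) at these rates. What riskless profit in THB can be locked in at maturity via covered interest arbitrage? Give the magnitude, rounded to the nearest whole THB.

T = 8/12 years.
Keep in BRL, deliver into the forward: 120,000,000·1.003000·6.865 = THB 826,271,400.00.
Swap to THB now, deposit: 120,000,000·6.993·1.015000 = THB 851,747,400.00.
The quoted forward undervalues BRL, so borrow BRL, convert to THB at spot, deposit the THB at 2.25%, and buy BRL forward at 6.865 to cover the loan.
Profit = 851,747,400.00 − 826,271,400.00 = THB 25,476,000.

THB 25,476,000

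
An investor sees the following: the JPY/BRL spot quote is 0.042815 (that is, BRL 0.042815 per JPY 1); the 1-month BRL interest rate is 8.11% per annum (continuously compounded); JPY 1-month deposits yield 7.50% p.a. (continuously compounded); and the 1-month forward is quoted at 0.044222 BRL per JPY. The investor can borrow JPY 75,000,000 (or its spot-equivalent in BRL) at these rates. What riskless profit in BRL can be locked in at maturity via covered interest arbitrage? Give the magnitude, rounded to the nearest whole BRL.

BRL 104,544

T = 1/12 years.
Keep in JPY, deliver into the forward: 75,000,000·1.006269572·0.044222 = BRL 3,337,443.98.
Swap to BRL now, deposit: 75,000,000·0.042815·1.006781222 = BRL 3,232,900.35.
The quoted forward overvalues JPY, so borrow BRL, buy JPY at spot, deposit the JPY at 7.50%, and sell the proceeds forward at 0.044222.
The gap between the two covered legs is BRL 104,544.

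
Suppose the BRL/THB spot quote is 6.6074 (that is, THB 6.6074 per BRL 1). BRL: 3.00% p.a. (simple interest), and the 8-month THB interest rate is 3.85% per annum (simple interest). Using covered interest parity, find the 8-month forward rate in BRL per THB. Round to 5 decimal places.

T = 8/12 years.
THB accumulates by 1 + 0.0385×8/12 = 1.0256667.
BRL growth factor: 1 + 0.0300×8/12 = 1.020000.
Forward (THB per BRL) = 6.6074 × 1.0256667 / 1.020000 = 6.644108.
Invert for BRL per THB: 1 / 6.644108 = 0.15051.

0.15051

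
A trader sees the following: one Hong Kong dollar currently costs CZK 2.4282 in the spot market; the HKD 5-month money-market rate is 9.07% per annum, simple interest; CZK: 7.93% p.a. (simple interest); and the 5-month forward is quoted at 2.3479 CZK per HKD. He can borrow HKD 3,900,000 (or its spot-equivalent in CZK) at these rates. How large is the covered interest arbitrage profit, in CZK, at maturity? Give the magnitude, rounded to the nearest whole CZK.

CZK 280,023

T = 5/12 years.
Keep in HKD, deliver into the forward: 3,900,000·1.037791667·2.3479 = CZK 9,502,861.11.
Swap to CZK now, deposit: 3,900,000·2.4282·1.033041667 = CZK 9,782,883.93.
The quoted forward undervalues HKD, so borrow HKD, convert to CZK at spot, deposit the CZK at 7.93%, and buy HKD forward at 2.3479 to cover the loan.
Profit = 9,782,883.93 − 9,502,861.11 = CZK 280,023.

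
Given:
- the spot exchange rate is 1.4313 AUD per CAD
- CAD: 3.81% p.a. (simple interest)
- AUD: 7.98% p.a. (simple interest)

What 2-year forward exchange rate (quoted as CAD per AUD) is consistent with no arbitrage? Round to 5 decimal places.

T = 2 years.
Growth of 1 AUD over T: 1 + 0.0798×2 = 1.159600.
CAD growth factor: 1 + 0.0381×2 = 1.076200.
CIP: F = S · (grow AUD)/(grow CAD) = 1.4313 × 1.159600/1.076200 = 1.542218 AUD per CAD.
Quoted the other way: 1/1.542218 = 0.64842 CAD per AUD.

0.64842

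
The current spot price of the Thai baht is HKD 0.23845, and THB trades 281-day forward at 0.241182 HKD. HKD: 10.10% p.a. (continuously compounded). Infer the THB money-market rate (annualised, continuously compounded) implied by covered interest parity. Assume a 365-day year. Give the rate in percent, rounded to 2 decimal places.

8.62%

T = 281/365 years.
F/S = 0.241182/0.23845 = 1.0114573 = (growth of HKD) / (growth of THB).
HKD growth factor: e^(0.1010×281/365) = 1.0808591.
Hence g_THB = 1.0686156.
r = ln(1.0686156)/(281/365) = 0.086202 → 8.62%.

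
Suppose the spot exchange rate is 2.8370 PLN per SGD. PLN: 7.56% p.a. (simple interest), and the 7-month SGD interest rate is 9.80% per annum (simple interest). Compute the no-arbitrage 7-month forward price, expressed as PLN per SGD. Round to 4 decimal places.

T = 7/12 years.
Growth of 1 PLN over T: 1 + 0.0756×7/12 = 1.044100.
Growth of 1 SGD over T: 1 + 0.0980×7/12 = 1.0571667.
So F = 2.837 × 1.044100 / 1.0571667 = 2.801934 (PLN/SGD).

2.8019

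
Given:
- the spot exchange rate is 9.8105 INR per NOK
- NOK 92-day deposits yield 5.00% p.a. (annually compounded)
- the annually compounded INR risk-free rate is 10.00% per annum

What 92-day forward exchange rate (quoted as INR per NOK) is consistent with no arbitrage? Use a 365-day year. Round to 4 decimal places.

T = 92/365 years.
INR growth factor: (1 + 0.1000)^(92/365) = 1.0243143.
Growth of 1 NOK over T: (1 + 0.0500)^(92/365) = 1.0123737.
Forward (INR per NOK) = 9.8105 × 1.0243143 / 1.0123737 = 9.926211.

9.9262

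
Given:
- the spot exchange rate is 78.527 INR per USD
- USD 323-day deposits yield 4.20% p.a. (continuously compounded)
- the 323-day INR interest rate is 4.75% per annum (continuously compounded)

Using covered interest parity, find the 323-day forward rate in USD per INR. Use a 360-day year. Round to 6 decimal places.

T = 323/360 years.
INR growth factor: e^(0.0475×323/360) = 1.0435392.
USD accumulates by e^(0.0420×323/360) = 1.0384024.
Forward (INR per USD) = 78.527 × 1.0435392 / 1.0384024 = 78.91546.
Quoted the other way: 1/78.91546 = 0.012672 USD per INR.

0.012672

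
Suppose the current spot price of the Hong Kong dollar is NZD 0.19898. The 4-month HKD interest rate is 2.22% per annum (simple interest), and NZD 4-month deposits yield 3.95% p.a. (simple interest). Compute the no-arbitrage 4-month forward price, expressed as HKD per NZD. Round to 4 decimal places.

T = 4/12 years.
NZD growth factor: 1 + 0.0395×4/12 = 1.0131667.
HKD accumulates by 1 + 0.0222×4/12 = 1.007400.
So F = 0.19898 × 1.0131667 / 1.007400 = 0.2001190 (NZD/HKD).
Invert for HKD per NZD: 1 / 0.2001190 = 4.9970.

4.9970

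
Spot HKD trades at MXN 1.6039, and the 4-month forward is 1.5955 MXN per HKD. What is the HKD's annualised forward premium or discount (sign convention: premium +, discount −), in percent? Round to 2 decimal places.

-1.57%

T = 4/12 years.
(F − S)/S = (1.5955 − 1.6039)/1.6039 = -0.0052372.
×(1/T) gives -1.57% p.a.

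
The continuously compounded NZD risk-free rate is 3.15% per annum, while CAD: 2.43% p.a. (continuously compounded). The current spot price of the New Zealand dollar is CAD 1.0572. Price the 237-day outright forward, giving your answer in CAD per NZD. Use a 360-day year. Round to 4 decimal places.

T = 237/360 years.
CAD accumulates by e^(0.0243×237/360) = 1.0161261.
Growth of 1 NZD over T: e^(0.0315×237/360) = 1.020954.
So F = 1.0572 × 1.0161261 / 1.020954 = 1.052201 (CAD/NZD).

1.0522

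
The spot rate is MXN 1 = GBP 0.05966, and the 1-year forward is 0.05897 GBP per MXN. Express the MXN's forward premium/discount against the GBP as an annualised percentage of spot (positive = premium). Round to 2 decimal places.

-1.16%

T = 1 year.
Period premium: (0.05897 − 0.05966)/0.05966 = -0.0115655.
Per annum: -0.0115655 / 1 = -0.011565 = -1.16%.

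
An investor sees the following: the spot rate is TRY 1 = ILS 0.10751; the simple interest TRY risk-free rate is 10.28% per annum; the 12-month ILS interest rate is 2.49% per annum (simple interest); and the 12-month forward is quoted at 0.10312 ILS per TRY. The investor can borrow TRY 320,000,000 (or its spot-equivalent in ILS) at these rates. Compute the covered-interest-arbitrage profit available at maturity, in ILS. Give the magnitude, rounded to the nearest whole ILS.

ILS 1,130,796

T = 1 year.
Route A — deposit TRY, sell forward: 320,000,000 × 1.102800 × 0.10312 = ILS 36,390,635.52.
Route B — convert at spot, deposit ILS: 320,000,000 × 0.10751 × 1.024900 = ILS 35,259,839.68.
The quoted forward overvalues TRY, so borrow ILS, buy TRY at spot, deposit the TRY at 10.28%, and sell the proceeds forward at 0.10312.
The gap between the two covered legs is ILS 1,130,796.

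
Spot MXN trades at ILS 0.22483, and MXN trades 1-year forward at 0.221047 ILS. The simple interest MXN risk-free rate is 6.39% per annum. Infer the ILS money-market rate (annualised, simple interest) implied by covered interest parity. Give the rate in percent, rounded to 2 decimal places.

T = 1 year.
CIP gives F = S · g_ILS/g_MXN, so g_ILS/g_MXN = 0.221047/0.22483 = 0.9831740.
The MXN side grows by 1 + 0.0639×1 = 1.063900.
So the ILS growth factor = 1.0459988.
r = (1.0459988 − 1)/1 = 0.045999 → 4.60%.

4.60%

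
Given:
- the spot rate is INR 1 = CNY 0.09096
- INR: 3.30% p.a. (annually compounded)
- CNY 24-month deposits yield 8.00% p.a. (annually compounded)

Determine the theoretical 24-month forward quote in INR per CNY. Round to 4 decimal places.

10.0578

T = 2 years.
CNY growth factor: (1 + 0.0800)^2 = 1.166400.
INR growth factor: (1 + 0.0330)^2 = 1.067089.
CIP: F = S · (grow CNY)/(grow INR) = 0.09096 × 1.166400/1.067089 = 0.099425394 CNY per INR.
Invert for INR per CNY: 1 / 0.099425394 = 10.0578.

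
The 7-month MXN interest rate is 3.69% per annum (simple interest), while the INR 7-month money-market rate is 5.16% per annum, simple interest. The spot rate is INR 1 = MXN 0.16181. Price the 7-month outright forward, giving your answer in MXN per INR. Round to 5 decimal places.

T = 7/12 years.
MXN accumulates by 1 + 0.0369×7/12 = 1.021525.
Growth of 1 INR over T: 1 + 0.0516×7/12 = 1.030100.
So F = 0.16181 × 1.021525 / 1.030100 = 0.1604630 (MXN/INR).

0.16046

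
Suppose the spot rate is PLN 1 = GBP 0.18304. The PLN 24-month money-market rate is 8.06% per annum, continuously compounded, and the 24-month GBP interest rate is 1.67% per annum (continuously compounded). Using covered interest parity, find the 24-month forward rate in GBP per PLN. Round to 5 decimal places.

T = 2 years.
GBP accumulates by e^(0.0167×2) = 1.033964.
PLN accumulates by e^(0.0806×2) = 1.1749199.
CIP: F = S · (grow GBP)/(grow PLN) = 0.18304 × 1.033964/1.1749199 = 0.1610806 GBP per PLN.

0.16108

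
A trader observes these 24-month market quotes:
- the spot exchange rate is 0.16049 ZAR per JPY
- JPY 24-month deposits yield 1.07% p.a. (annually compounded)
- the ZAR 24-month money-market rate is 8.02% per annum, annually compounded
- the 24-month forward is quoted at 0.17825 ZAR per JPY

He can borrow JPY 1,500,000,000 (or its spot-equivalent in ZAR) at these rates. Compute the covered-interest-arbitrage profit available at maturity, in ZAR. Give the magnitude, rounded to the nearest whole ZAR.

T = 2 years.
Keep in JPY, deliver into the forward: 1,500,000,000·1.02151449·0.17825 = ZAR 273,127,436.76.
Swap to ZAR now, deposit: 1,500,000,000·0.16049·1.16683204 = ZAR 280,897,311.15.
The quoted forward undervalues JPY, so borrow JPY, convert to ZAR at spot, deposit the ZAR at 8.02%, and buy JPY forward at 0.17825 to cover the loan.
Profit = 280,897,311.15 − 273,127,436.76 = ZAR 7,769,874.

ZAR 7,769,874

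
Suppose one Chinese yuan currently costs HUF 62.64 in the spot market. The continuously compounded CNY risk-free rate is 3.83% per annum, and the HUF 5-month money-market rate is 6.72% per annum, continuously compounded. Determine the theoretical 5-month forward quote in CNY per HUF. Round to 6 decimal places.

T = 5/12 years.
HUF accumulates by e^(0.0672×5/12) = 1.0283957.
Growth of 1 CNY over T: e^(0.0383×5/12) = 1.0160863.
Forward (HUF per CNY) = 62.64 × 1.0283957 / 1.0160863 = 63.39885.
Quoted the other way: 1/63.39885 = 0.015773 CNY per HUF.

0.015773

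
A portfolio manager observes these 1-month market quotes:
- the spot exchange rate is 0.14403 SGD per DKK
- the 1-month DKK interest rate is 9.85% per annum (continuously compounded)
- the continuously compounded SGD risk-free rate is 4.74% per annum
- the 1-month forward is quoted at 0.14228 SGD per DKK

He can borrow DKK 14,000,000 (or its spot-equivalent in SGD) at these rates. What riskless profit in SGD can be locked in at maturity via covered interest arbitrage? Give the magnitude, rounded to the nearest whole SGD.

T = 1/12 years.
Keep in DKK, deliver into the forward: 14,000,000·1.008242114·0.14228 = SGD 2,008,337.63.
Swap to SGD now, deposit: 14,000,000·0.14403·1.003957812 = SGD 2,024,400.61.
The quoted forward undervalues DKK, so borrow DKK, convert to SGD at spot, deposit the SGD at 4.74%, and buy DKK forward at 0.14228 to cover the loan.
Arbitrage profit = |2,008,337.63 − 2,024,400.61| = SGD 16,063.

SGD 16,063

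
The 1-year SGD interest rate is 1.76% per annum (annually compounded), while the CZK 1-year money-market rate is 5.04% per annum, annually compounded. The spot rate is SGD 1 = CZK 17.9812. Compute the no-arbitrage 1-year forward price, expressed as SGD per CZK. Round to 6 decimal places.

T = 1 year.
CZK accumulates by (1 + 0.0504)^1 = 1.050400.
SGD accumulates by (1 + 0.0176)^1 = 1.017600.
CIP: F = S · (grow CZK)/(grow SGD) = 17.9812 × 1.050400/1.017600 = 18.56078 CZK per SGD.
Quoted the other way: 1/18.56078 = 0.053877 SGD per CZK.

0.053877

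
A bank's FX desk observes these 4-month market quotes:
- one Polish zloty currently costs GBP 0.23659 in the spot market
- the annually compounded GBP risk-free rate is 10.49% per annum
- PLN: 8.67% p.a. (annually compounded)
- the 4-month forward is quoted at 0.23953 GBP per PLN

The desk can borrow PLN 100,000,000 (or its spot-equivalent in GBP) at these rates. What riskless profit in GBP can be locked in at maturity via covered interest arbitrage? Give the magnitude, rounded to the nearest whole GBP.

GBP 167,222

T = 4/12 years.
Keep in PLN, deliver into the forward: 100,000,000·1.0281028326·0.23953 = GBP 24,626,147.15.
Swap to GBP now, deposit: 100,000,000·0.23659·1.0338106247 = GBP 24,458,925.57.
The quoted forward overvalues PLN, so borrow GBP, buy PLN at spot, deposit the PLN at 8.67%, and sell the proceeds forward at 0.23953.
Arbitrage profit = |24,626,147.15 − 24,458,925.57| = GBP 167,222.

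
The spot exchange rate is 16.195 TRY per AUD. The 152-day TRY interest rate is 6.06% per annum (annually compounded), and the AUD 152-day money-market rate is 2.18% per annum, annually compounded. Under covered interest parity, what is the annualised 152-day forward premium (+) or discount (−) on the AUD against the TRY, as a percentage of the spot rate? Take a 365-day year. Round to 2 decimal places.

+3.76%

T = 152/365 years.
No-arbitrage forward: 16.195 × 1.0248037 / 1.0090213 = 16.448311 TRY/AUD.
(F − S)/S ÷ T = (16.448311 − 16.195)/16.195/(152/365) = 0.037560 → 3.76%.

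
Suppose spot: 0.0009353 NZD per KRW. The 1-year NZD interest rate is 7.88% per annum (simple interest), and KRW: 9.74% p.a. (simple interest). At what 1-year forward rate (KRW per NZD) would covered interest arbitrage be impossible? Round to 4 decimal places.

1087.6097

T = 1 year.
NZD accumulates by 1 + 0.0788×1 = 1.078800.
KRW growth factor: 1 + 0.0974×1 = 1.097400.
So F = 0.0009353 × 1.078800 / 1.097400 = 0.0009194474576 (NZD/KRW).
Invert for KRW per NZD: 1 / 0.0009194474576 = 1087.6097.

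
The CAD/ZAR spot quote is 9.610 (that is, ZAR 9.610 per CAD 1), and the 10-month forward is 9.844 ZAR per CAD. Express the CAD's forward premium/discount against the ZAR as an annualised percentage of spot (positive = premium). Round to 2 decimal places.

T = 10/12 years.
(F − S)/S = (9.844 − 9.61)/9.61 = 0.0243496.
×(1/T) gives 2.92% p.a.

+2.92%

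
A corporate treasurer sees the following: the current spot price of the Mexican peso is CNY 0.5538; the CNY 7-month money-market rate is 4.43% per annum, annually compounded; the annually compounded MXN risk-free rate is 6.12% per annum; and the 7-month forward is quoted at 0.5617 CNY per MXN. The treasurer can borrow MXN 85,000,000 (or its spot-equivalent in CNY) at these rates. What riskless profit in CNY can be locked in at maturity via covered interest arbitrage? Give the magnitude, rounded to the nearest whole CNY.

T = 7/12 years.
Invest the MXN and cover forward: 85,000,000 × 1.0352575126 × 0.5617 = CNY 49,427,852.31.
Convert at spot and invest in CNY: 85,000,000 × 0.5538 × 1.0256080292 = CNY 48,278,446.76.
The quoted forward overvalues MXN, so borrow CNY, buy MXN at spot, deposit the MXN at 6.12%, and sell the proceeds forward at 0.5617.
Profit = 49,427,852.31 − 48,278,446.76 = CNY 1,149,406.

CNY 1,149,406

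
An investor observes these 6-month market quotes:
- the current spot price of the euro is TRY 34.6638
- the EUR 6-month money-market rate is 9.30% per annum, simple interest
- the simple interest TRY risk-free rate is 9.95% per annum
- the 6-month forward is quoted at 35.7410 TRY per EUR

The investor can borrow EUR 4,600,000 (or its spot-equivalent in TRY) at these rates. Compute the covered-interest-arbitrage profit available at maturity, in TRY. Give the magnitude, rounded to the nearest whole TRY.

T = 6/12 years.
Invest the EUR and cover forward: 4,600,000 × 1.046500 × 35.7410 = TRY 172,053,599.90.
Convert at spot and invest in TRY: 4,600,000 × 34.6638 × 1.049750 = TRY 167,386,290.63.
The quoted forward overvalues EUR, so borrow TRY, buy EUR at spot, deposit the EUR at 9.30%, and sell the proceeds forward at 35.7410.
Profit = 172,053,599.90 − 167,386,290.63 = TRY 4,667,309.

TRY 4,667,309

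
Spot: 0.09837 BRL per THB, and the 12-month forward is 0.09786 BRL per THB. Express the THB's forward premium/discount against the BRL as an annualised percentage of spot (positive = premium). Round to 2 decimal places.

-0.52%

T = 1 year.
THB trades forward at -0.51845% vs spot over the period.
Per annum: -0.0051845 / 1 = -0.005184 = -0.52%.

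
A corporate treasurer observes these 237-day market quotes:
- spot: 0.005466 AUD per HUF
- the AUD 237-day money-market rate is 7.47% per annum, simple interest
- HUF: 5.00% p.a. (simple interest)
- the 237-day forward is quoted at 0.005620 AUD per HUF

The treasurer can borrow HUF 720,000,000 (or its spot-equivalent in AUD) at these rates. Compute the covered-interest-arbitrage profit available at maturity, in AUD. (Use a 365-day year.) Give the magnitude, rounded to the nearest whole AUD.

T = 237/365 years.
Invest the HUF and cover forward: 720,000,000 × 1.032465753 × 0.005620 = AUD 4,177,769.42.
Convert at spot and invest in AUD: 720,000,000 × 0.005466 × 1.048503836 = AUD 4,126,407.82.
The quoted forward overvalues HUF, so borrow AUD, buy HUF at spot, deposit the HUF at 5.00%, and sell the proceeds forward at 0.005620.
The gap between the two covered legs is AUD 51,362.

AUD 51,362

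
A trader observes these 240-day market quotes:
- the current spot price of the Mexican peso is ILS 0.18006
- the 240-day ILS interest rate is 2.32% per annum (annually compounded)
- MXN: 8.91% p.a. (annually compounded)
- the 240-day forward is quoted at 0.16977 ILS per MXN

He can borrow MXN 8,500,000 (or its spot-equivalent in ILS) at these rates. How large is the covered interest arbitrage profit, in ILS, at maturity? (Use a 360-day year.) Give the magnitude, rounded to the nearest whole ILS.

ILS 26,554

T = 240/360 years.
Invest the MXN and cover forward: 8,500,000 × 1.058551127 × 0.16977 = ILS 1,527,536.91.
Convert at spot and invest in ILS: 8,500,000 × 0.18006 × 1.015407471 = ILS 1,554,091.29.
The quoted forward undervalues MXN, so borrow MXN, convert to ILS at spot, deposit the ILS at 2.32%, and buy MXN forward at 0.16977 to cover the loan.
The gap between the two covered legs is ILS 26,554.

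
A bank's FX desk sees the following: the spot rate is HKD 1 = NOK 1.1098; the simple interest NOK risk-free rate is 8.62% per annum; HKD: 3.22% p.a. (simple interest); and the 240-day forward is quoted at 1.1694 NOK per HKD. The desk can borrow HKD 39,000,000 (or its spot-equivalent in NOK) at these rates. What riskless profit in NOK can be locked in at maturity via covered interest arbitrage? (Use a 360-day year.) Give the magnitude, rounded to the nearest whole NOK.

T = 240/360 years.
Keep in HKD, deliver into the forward: 39,000,000·1.0214666667·1.1694 = NOK 46,585,621.68.
Swap to NOK now, deposit: 39,000,000·1.1098·1.0574666667 = NOK 45,769,483.76.
The quoted forward overvalues HKD, so borrow NOK, buy HKD at spot, deposit the HKD at 3.22%, and sell the proceeds forward at 1.1694.
The gap between the two covered legs is NOK 816,138.

NOK 816,138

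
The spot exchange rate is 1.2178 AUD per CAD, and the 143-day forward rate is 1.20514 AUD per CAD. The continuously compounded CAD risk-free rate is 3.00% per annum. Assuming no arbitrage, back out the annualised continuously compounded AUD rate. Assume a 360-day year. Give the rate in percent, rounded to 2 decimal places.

0.37%

T = 143/360 years.
F/S = 1.20514/1.2178 = 0.9896042 = (growth of AUD) / (growth of CAD).
The CAD side grows by e^(0.0300×143/360) = 1.011988.
That pins the AUD growth at 1.0014676.
r = ln(1.0014676)/(143/360) = 0.003692 → 0.37%.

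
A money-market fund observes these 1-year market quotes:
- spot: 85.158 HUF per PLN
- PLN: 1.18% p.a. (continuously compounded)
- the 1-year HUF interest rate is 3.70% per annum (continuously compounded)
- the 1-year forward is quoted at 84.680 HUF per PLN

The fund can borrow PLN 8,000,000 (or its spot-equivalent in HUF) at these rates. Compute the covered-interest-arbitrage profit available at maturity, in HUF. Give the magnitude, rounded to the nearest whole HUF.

HUF 21,461,757

T = 1 year.
Route A — deposit PLN, sell forward: 8,000,000 × 1.01186989465 × 84.680 = HUF 685,481,141.43.
Route B — convert at spot, deposit HUF: 8,000,000 × 85.158 × 1.03769302084 = HUF 706,942,898.15.
The quoted forward undervalues PLN, so borrow PLN, convert to HUF at spot, deposit the HUF at 3.70%, and buy PLN forward at 84.680 to cover the loan.
Arbitrage profit = |685,481,141.43 − 706,942,898.15| = HUF 21,461,757.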